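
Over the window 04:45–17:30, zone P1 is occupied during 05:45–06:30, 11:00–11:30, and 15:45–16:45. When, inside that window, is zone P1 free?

Covered (merged): 05:45-06:30, 11:00-11:30, 15:45-16:45.
Uncovered inside 04:45-17:30: 04:45-05:45, 06:30-11:00, 11:30-15:45, 16:45-17:30.

04:45-05:45, 06:30-11:00, 11:30-15:45, 16:45-17:30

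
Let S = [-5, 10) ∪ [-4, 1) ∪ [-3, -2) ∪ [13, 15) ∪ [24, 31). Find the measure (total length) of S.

Merged: [-5, 10), [13, 15), [24, 31).
Lengths: 15 + 2 + 7 = 24.

24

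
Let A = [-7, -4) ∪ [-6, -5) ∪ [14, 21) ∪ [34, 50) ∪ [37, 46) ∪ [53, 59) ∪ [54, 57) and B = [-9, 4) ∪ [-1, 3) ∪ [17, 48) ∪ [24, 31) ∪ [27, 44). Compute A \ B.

[14, 17) ∪ [48, 50) ∪ [53, 59)

A, merged: [-7, -4), [14, 21), [34, 50), [53, 59).
B, merged: [-9, 4), [17, 48).
[-7, -4) lies entirely inside B → drops out.
[14, 21) with B removed leaves [14, 17).
[34, 50) with B removed leaves [48, 50).
[53, 59) is untouched.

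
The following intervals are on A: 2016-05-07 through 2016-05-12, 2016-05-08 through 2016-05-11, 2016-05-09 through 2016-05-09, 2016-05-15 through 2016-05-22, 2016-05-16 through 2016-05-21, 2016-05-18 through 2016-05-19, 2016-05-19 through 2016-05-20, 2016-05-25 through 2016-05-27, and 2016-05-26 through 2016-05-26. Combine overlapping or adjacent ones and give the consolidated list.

2016-05-08 through 2016-05-11 overlaps/touches 2016-05-07 through 2016-05-12 → extend to 2016-05-07 through 2016-05-12.
2016-05-09 through 2016-05-09 overlaps/touches 2016-05-07 through 2016-05-12 → extend to 2016-05-07 through 2016-05-12.
2016-05-15 through 2016-05-22 is disjoint → start new block.
2016-05-16 through 2016-05-21 overlaps/touches 2016-05-15 through 2016-05-22 → extend to 2016-05-15 through 2016-05-22.
2016-05-18 through 2016-05-19 overlaps/touches 2016-05-15 through 2016-05-22 → extend to 2016-05-15 through 2016-05-22.
2016-05-19 through 2016-05-20 overlaps/touches 2016-05-15 through 2016-05-22 → extend to 2016-05-15 through 2016-05-22.
2016-05-25 through 2016-05-27 is disjoint → start new block.
2016-05-26 through 2016-05-26 overlaps/touches 2016-05-25 through 2016-05-27 → extend to 2016-05-25 through 2016-05-27.

2016-05-07 through 2016-05-12, 2016-05-15 through 2016-05-22, 2016-05-25 through 2016-05-27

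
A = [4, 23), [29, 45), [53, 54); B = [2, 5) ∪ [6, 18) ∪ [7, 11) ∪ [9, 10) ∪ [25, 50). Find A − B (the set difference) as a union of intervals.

[5, 6) ∪ [18, 23) ∪ [53, 54)

B, merged: [2, 5), [6, 18), [25, 50).
[4, 23) minus B → [5, 6), [18, 23).
[29, 45): fully covered by B → removed.
[53, 54): no B overlap → unchanged.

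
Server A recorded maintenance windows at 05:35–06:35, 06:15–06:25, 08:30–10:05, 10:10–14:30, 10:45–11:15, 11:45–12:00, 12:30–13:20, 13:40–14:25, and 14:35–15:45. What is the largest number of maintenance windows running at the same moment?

Sweep endpoints in order; track running count of active intervals.
Peak of 2 reached at 06:15.

2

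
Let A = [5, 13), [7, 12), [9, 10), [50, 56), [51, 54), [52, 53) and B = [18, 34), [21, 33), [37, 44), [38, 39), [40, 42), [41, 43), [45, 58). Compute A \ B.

First set merges to [5, 13), [50, 56).
Second set merges to [18, 34), [37, 44), [45, 58).
[5, 13): nothing removed.
[50, 56): entirely removed.

[5, 13)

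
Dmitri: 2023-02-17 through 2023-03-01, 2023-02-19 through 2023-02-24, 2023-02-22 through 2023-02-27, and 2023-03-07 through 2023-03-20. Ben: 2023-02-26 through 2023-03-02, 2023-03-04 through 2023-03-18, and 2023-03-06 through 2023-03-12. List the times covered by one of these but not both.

First set merges to 2023-02-17 through 2023-03-01, 2023-03-07 through 2023-03-20.
Second set merges to 2023-02-26 through 2023-03-02, 2023-03-04 through 2023-03-18.
Only in the first: 2023-02-17 through 2023-02-25, 2023-03-19 through 2023-03-20.
Only in the second: 2023-03-02 through 2023-03-02, 2023-03-04 through 2023-03-06.
Together these are the periods covered by exactly one.

2023-02-17 through 2023-02-25, 2023-03-02 through 2023-03-02, 2023-03-04 through 2023-03-06, 2023-03-19 through 2023-03-20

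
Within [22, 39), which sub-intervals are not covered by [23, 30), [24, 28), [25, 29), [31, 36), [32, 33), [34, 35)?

Covered (merged): [23, 30), [31, 36).
Gaps within [22, 39): [22, 23), [30, 31), [36, 39).

[22, 23) ∪ [30, 31) ∪ [36, 39)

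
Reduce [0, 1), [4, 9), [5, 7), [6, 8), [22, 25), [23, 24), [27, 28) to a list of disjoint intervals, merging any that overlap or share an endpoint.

[4, 9) is disjoint → start new block.
[5, 7) overlaps/touches [4, 9) → extend to [4, 9).
[6, 8) overlaps/touches [4, 9) → extend to [4, 9).
[22, 25) is disjoint → start new block.
[23, 24) overlaps/touches [22, 25) → extend to [22, 25).
[27, 28) is disjoint → start new block.

[0, 1) ∪ [4, 9) ∪ [22, 25) ∪ [27, 28)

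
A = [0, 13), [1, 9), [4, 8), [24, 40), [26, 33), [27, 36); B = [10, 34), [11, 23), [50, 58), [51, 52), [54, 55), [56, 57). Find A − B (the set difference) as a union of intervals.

A, merged: [0, 13), [24, 40).
B, merged: [10, 34), [50, 58).
[0, 13) with B removed leaves [0, 10).
[24, 40) with B removed leaves [34, 40).

[0, 10) ∪ [34, 40)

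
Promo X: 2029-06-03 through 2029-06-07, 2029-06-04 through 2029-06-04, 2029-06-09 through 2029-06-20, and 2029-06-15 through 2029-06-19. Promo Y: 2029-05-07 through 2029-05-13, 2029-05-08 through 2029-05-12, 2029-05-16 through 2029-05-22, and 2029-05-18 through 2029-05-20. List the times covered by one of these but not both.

First set merges to 2029-06-03 through 2029-06-07, 2029-06-09 through 2029-06-20.
Second set merges to 2029-05-07 through 2029-05-13, 2029-05-16 through 2029-05-22.
Only in the first: 2029-06-03 through 2029-06-07, 2029-06-09 through 2029-06-20.
Only in the second: 2029-05-07 through 2029-05-13, 2029-05-16 through 2029-05-22.
Together these are the periods covered by exactly one.

2029-05-07 through 2029-05-13, 2029-05-16 through 2029-05-22, 2029-06-03 through 2029-06-07, 2029-06-09 through 2029-06-20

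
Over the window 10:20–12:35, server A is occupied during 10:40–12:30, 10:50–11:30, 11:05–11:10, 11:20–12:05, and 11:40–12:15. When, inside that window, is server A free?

10:20–10:40, 12:30–12:35

After merging, the occupied span is 10:40–12:30.
Gaps within 10:20–12:35: 10:20–10:40, 12:30–12:35.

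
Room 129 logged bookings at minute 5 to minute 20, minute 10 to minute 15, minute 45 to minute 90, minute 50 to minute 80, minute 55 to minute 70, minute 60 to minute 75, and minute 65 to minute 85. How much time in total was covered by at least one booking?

Merged: minute 5 to minute 20, minute 45 to minute 90.
Lengths: 15 minutes + 45 minutes = 60 minutes.

60 minutes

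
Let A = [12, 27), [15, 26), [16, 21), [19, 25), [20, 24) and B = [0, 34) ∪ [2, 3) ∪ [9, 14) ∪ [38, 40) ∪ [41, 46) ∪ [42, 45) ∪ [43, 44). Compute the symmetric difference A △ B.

Merge the first list: [12, 27).
Merge the second list: [0, 34), [38, 40), [41, 46).
Only in the first: none.
Only in the second: [0, 12), [27, 34), [38, 40), [41, 46).
Together these are the periods covered by exactly one.

[0, 12) ∪ [27, 34) ∪ [38, 40) ∪ [41, 46)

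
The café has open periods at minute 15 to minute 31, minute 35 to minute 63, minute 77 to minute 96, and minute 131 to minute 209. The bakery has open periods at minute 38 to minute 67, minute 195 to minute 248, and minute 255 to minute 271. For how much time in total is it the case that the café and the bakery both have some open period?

A ∩ B = minute 38 to minute 63, minute 195 to minute 209.
Total: 25 minutes + 14 minutes = 39 minutes.

39 minutes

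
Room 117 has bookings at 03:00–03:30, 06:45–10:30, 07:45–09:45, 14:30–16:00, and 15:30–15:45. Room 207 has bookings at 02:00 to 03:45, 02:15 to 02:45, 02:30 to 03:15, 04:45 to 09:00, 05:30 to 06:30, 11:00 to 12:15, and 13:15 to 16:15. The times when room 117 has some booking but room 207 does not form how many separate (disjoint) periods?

A, merged: 03:00–03:30, 06:45–10:30, 14:30–16:00.
B, merged: 02:00–03:45, 04:45–09:00, 11:00–12:15, 13:15–16:15.
A \ B = 09:00–10:30.
That is 1 disjoint piece.

1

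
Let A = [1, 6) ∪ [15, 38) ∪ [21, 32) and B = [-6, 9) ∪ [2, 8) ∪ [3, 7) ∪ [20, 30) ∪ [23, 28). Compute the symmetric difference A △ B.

[-6, 1) ∪ [6, 9) ∪ [15, 20) ∪ [30, 38)

Merge the first list: [1, 6), [15, 38).
Merge the second list: [-6, 9), [20, 30).
Only in the first: [15, 20), [30, 38).
Only in the second: [-6, 1), [6, 9).
Together these are the periods covered by exactly one.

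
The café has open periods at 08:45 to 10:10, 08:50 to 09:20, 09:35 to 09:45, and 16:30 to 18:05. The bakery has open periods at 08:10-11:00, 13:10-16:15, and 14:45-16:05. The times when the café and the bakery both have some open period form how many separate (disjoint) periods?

A, merged: 08:45–10:10, 16:30–18:05.
B, merged: 08:10–11:00, 13:10–16:15.
A ∩ B = 08:45–10:10.
That is 1 disjoint piece.

1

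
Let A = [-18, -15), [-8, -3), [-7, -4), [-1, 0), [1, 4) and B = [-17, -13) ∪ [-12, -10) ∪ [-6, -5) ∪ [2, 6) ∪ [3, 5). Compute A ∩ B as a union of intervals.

Merge the first list: [-18, -15), [-8, -3), [-1, 0), [1, 4).
Merge the second list: [-17, -13), [-12, -10), [-6, -5), [2, 6).
[-18, -15) meets the second set on [-17, -15).
[-8, -3) meets the second set on [-6, -5).
[-1, 0): no overlap with the second set.
[1, 4) meets the second set on [2, 4).

[-17, -15) ∪ [-6, -5) ∪ [2, 4)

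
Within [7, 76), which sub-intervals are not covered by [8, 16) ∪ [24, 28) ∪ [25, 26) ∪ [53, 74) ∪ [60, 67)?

Covered (merged): [8, 16), [24, 28), [53, 74).
Gaps within [7, 76): [7, 8), [16, 24), [28, 53), [74, 76).

[7, 8) ∪ [16, 24) ∪ [28, 53) ∪ [74, 76)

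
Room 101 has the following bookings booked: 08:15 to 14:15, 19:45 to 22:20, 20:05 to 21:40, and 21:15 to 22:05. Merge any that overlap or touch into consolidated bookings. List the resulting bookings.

19:45–22:20 is disjoint → start new block.
20:05–21:40 overlaps/touches 19:45–22:20 → extend to 19:45–22:20.
21:15–22:05 overlaps/touches 19:45–22:20 → extend to 19:45–22:20.

08:15–14:15, 19:45–22:20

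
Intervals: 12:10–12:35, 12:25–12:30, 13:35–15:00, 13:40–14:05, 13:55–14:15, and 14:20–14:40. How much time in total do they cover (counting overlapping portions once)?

Merged: 12:10–12:35, 13:35–15:00.
Lengths: 25 min + 1 h 25 min = 1 h 50 min.

1 h 50 min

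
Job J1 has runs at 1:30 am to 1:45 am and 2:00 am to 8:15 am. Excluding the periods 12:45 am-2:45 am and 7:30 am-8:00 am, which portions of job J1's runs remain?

1:30 am-1:45 am: fully covered by B → removed.
2:00 am-8:15 am minus B → 2:45 am-7:30 am, 8:00 am-8:15 am.

2:45 am-7:30 am, 8:00 am-8:15 am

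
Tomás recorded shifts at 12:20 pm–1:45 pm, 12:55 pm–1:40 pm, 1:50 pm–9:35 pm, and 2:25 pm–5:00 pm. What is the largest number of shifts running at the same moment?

Walk the sorted start/end points keeping a running depth.
The depth first hits 2 at 12:55 pm.

2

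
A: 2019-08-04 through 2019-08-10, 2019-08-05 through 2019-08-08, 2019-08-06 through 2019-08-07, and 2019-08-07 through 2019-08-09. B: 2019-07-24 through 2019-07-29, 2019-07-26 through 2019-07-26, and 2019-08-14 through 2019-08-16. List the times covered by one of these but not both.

2019-07-24 through 2019-07-29, 2019-08-04 through 2019-08-10, 2019-08-14 through 2019-08-16

A, merged: 2019-08-04 through 2019-08-10.
B, merged: 2019-07-24 through 2019-07-29, 2019-08-14 through 2019-08-16.
A but not B: 2019-08-04 through 2019-08-10.
B but not A: 2019-07-24 through 2019-07-29, 2019-08-14 through 2019-08-16.
Combining gives A △ B.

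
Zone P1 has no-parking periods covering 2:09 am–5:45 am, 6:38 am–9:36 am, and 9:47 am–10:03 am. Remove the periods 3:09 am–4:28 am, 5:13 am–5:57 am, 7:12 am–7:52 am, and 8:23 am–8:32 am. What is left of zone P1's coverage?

2:09 am–5:45 am minus B → 2:09 am–3:09 am, 4:28 am–5:13 am.
6:38 am–9:36 am minus B → 6:38 am–7:12 am, 7:52 am–8:23 am, 8:32 am–9:36 am.
9:47 am–10:03 am: no B overlap → unchanged.

2:09 am–3:09 am, 4:28 am–5:13 am, 6:38 am–7:12 am, 7:52 am–8:23 am, 8:32 am–9:36 am, 9:47 am–10:03 am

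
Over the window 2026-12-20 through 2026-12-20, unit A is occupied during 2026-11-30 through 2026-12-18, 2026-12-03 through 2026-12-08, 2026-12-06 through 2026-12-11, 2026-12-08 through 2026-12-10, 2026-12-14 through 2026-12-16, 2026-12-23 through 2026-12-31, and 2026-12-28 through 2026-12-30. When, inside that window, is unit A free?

2026-12-20 through 2026-12-20

The merged coverage is 2026-11-30 through 2026-12-18, 2026-12-23 through 2026-12-31.
Complement within 2026-12-20 through 2026-12-20: 2026-12-20 through 2026-12-20.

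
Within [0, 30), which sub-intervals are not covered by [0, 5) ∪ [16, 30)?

[5, 16)

The merged coverage is [0, 5), [16, 30).
Uncovered inside [0, 30): [5, 16).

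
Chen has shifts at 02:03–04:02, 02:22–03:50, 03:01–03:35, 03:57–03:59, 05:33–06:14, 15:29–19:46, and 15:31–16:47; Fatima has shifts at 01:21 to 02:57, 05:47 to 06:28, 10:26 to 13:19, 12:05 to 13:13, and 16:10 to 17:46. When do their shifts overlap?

A, merged: 02:03–04:02, 05:33–06:14, 15:29–19:46.
B, merged: 01:21–02:57, 05:47–06:28, 10:26–13:19, 16:10–17:46.
02:03–04:02 meets the second set on 02:03–02:57.
05:33–06:14 meets the second set on 05:47–06:14.
15:29–19:46 meets the second set on 16:10–17:46.

02:03–02:57, 05:47–06:14, 16:10–17:46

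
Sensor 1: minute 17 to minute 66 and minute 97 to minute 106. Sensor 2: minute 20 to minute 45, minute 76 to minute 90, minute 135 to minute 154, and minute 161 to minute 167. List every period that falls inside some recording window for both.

minute 20 to minute 45

minute 17 to minute 66 meets the second set on minute 20 to minute 45.
minute 97 to minute 106: no overlap with the second set.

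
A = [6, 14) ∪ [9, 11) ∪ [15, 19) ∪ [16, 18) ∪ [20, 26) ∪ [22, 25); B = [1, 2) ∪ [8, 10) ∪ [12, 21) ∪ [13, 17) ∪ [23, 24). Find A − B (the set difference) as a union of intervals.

First set merges to [6, 14), [15, 19), [20, 26).
Second set merges to [1, 2), [8, 10), [12, 21), [23, 24).
[6, 14) \ B = [6, 8), [10, 12).
[15, 19): entirely removed.
[20, 26) \ B = [21, 23), [24, 26).

[6, 8) ∪ [10, 12) ∪ [21, 23) ∪ [24, 26)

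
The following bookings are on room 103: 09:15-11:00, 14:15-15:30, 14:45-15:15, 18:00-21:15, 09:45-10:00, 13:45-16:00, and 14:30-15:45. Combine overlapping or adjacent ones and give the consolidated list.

Sort by start: 09:15–11:00, 09:45–10:00, 13:45–16:00, 14:15–15:30, 14:30–15:45, 14:45–15:15, 18:00–21:15.
09:45–10:00 overlaps/touches 09:15–11:00 → extend to 09:15–11:00.
13:45–16:00 is disjoint → start new block.
14:15–15:30 overlaps/touches 13:45–16:00 → extend to 13:45–16:00.
14:30–15:45 overlaps/touches 13:45–16:00 → extend to 13:45–16:00.
14:45–15:15 overlaps/touches 13:45–16:00 → extend to 13:45–16:00.
18:00–21:15 is disjoint → start new block.

09:15–11:00, 13:45–16:00, 18:00–21:15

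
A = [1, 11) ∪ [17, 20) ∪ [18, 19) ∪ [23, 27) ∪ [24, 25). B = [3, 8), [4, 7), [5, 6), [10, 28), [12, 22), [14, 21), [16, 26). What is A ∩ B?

First set merges to [1, 11), [17, 20), [23, 27).
Second set merges to [3, 8), [10, 28).
[1, 11) ∩ B → [3, 8), [10, 11).
[17, 20) ∩ B → [17, 20).
[23, 27) ∩ B → [23, 27).

[3, 8) ∪ [10, 11) ∪ [17, 20) ∪ [23, 27)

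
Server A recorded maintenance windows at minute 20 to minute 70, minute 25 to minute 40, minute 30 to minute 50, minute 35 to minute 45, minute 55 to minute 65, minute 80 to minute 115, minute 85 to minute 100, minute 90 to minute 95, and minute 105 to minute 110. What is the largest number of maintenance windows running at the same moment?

Sweep endpoints in order; track running count of active intervals.
Peak of 4 reached at minute 35.

4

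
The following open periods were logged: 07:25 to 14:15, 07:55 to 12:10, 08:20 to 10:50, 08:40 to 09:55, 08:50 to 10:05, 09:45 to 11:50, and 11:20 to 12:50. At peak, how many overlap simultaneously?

6

Sweep endpoints in order; track running count of active intervals.
Peak of 6 reached at 09:45.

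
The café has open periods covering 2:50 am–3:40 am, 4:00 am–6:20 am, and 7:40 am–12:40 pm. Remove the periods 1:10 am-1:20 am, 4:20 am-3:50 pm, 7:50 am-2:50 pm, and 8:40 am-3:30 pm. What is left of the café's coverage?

B, merged: 1:10 am-1:20 am, 4:20 am-3:50 pm.
2:50 am-3:40 am: nothing removed.
4:00 am-6:20 am \ B = 4:00 am-4:20 am.
7:40 am-12:40 pm: entirely removed.

2:50 am-3:40 am, 4:00 am-4:20 am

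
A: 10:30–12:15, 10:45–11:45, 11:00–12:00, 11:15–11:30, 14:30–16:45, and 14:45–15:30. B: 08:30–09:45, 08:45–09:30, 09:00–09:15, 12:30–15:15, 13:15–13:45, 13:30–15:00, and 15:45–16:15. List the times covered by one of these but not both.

08:30–09:45, 10:30–12:15, 12:30–14:30, 15:15–15:45, 16:15–16:45

First set merges to 10:30–12:15, 14:30–16:45.
Second set merges to 08:30–09:45, 12:30–15:15, 15:45–16:15.
A but not B: 10:30–12:15, 15:15–15:45, 16:15–16:45.
B but not A: 08:30–09:45, 12:30–14:30.
Combining gives A △ B.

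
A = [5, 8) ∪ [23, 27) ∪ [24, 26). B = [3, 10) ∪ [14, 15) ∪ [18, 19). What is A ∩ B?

[5, 8)

Merge the first list: [5, 8), [23, 27).
[5, 8) overlaps B on [5, 8).
[23, 27) falls entirely outside B.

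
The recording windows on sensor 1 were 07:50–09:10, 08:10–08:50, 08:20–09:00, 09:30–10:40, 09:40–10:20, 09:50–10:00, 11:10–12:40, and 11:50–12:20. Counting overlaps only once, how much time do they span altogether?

Merged: 07:50–09:10, 09:30–10:40, 11:10–12:40.
Lengths: 1 h 20 min + 1 h 10 min + 1 h 30 min = 4 h.

4 h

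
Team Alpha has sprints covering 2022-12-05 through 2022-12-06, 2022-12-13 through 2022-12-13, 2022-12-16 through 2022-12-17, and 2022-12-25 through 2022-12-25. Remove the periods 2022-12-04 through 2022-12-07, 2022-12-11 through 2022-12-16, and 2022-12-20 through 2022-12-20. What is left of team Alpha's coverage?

2022-12-05 through 2022-12-06: entirely removed.
2022-12-13 through 2022-12-13: entirely removed.
2022-12-16 through 2022-12-17 \ B = 2022-12-17 through 2022-12-17.
2022-12-25 through 2022-12-25: nothing removed.

2022-12-17 through 2022-12-17, 2022-12-25 through 2022-12-25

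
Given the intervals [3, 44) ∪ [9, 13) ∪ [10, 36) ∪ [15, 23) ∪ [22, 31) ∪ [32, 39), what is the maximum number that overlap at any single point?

At 22, 4 of the intervals are simultaneously active.
No point has more.

4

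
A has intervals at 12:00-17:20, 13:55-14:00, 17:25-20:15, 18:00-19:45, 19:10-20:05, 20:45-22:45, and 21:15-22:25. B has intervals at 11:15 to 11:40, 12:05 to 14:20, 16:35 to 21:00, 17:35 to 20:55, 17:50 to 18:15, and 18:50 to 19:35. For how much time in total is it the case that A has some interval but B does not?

4 h 5 min

Merge the first list: 12:00-17:20, 17:25-20:15, 20:45-22:45.
Merge the second list: 11:15-11:40, 12:05-14:20, 16:35-21:00.
A \ B = 12:00-12:05, 14:20-16:35, 21:00-22:45.
Total: 5 min + 2 h 15 min + 1 h 45 min = 4 h 5 min.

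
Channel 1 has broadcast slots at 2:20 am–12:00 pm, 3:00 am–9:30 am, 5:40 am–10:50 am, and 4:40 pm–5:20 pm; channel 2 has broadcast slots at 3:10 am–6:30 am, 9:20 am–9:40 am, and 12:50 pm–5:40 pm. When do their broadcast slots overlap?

3:10 am–6:30 am, 9:20 am–9:40 am, 4:40 pm–5:20 pm

A, merged: 2:20 am–12:00 pm, 4:40 pm–5:20 pm.
2:20 am–12:00 pm meets the second set on 3:10 am–6:30 am, 9:20 am–9:40 am.
4:40 pm–5:20 pm meets the second set on 4:40 pm–5:20 pm.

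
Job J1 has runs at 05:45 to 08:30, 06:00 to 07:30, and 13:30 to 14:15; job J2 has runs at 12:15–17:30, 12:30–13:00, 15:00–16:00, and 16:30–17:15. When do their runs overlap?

A, merged: 05:45–08:30, 13:30–14:15.
B, merged: 12:15–17:30.
05:45–08:30: no overlap with the second set.
13:30–14:15 meets the second set on 13:30–14:15.

13:30–14:15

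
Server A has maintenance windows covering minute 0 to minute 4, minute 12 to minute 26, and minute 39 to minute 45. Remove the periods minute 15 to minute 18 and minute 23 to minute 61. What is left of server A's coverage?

minute 0 to minute 4, minute 12 to minute 15, minute 18 to minute 23

minute 0 to minute 4 is untouched.
minute 12 to minute 26 with B removed leaves minute 12 to minute 15, minute 18 to minute 23.
minute 39 to minute 45 lies entirely inside B → drops out.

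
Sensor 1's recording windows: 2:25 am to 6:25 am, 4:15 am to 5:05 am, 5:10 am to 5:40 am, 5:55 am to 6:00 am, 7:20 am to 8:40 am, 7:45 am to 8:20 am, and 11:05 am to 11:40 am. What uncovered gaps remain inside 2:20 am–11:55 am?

After merging, the occupied span is 2:25 am-6:25 am, 7:20 am-8:40 am, 11:05 am-11:40 am.
Uncovered inside 2:20 am-11:55 am: 2:20 am-2:25 am, 6:25 am-7:20 am, 8:40 am-11:05 am, 11:40 am-11:55 am.

2:20 am-2:25 am, 6:25 am-7:20 am, 8:40 am-11:05 am, 11:40 am-11:55 am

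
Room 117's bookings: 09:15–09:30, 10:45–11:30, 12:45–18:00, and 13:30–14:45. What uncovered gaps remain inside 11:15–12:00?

11:30–12:00

The merged coverage is 09:15–09:30, 10:45–11:30, 12:45–18:00.
Complement within 11:15–12:00: 11:30–12:00.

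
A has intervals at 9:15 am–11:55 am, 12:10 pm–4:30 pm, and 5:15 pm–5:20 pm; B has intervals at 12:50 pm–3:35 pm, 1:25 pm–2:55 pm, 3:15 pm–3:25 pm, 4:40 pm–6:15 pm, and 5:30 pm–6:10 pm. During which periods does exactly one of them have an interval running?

9:15 am-11:55 am, 12:10 pm-12:50 pm, 3:35 pm-4:30 pm, 4:40 pm-5:15 pm, 5:20 pm-6:15 pm

Merge the second list: 12:50 pm-3:35 pm, 4:40 pm-6:15 pm.
Only in the first: 9:15 am-11:55 am, 12:10 pm-12:50 pm, 3:35 pm-4:30 pm.
Only in the second: 4:40 pm-5:15 pm, 5:20 pm-6:15 pm.
Together these are the periods covered by exactly one.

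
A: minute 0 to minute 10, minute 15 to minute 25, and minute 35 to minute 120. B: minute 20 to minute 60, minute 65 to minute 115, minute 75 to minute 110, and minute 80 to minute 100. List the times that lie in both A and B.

minute 20 to minute 25, minute 35 to minute 60, minute 65 to minute 115

Second set merges to minute 20 to minute 60, minute 65 to minute 115.
minute 0 to minute 10 meets no B interval.
minute 15 to minute 25 ∩ B → minute 20 to minute 25.
minute 35 to minute 120 ∩ B → minute 35 to minute 60, minute 65 to minute 115.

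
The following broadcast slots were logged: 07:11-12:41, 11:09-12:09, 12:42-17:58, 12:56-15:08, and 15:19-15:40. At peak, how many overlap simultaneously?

2

Sweep endpoints in order; track running count of active intervals.
Peak of 2 reached at 11:09.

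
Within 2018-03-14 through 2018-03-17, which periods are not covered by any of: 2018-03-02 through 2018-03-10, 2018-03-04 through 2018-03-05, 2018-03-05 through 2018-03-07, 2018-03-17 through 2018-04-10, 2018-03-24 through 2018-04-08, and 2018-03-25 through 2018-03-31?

The merged coverage is 2018-03-02 through 2018-03-10, 2018-03-17 through 2018-04-10.
Gaps within 2018-03-14 through 2018-03-17: 2018-03-14 through 2018-03-16.

2018-03-14 through 2018-03-16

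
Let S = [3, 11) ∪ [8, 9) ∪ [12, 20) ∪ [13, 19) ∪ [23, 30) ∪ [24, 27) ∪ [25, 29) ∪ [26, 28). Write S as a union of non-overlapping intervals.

[8, 9) overlaps/touches [3, 11) → extend to [3, 11).
[12, 20) is disjoint → start new block.
[13, 19) overlaps/touches [12, 20) → extend to [12, 20).
[23, 30) is disjoint → start new block.
[24, 27) overlaps/touches [23, 30) → extend to [23, 30).
[25, 29) overlaps/touches [23, 30) → extend to [23, 30).
[26, 28) overlaps/touches [23, 30) → extend to [23, 30).

[3, 11) ∪ [12, 20) ∪ [23, 30)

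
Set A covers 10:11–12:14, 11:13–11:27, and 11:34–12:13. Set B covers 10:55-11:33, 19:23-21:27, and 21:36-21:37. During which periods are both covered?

A, merged: 10:11–12:14.
10:11–12:14 ∩ B → 10:55–11:33.

10:55–11:33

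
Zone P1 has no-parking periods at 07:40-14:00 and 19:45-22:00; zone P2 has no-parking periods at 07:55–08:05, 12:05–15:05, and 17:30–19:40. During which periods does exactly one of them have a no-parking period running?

07:40–07:55, 08:05–12:05, 14:00–15:05, 17:30–19:40, 19:45–22:00

A but not B: 07:40–07:55, 08:05–12:05, 19:45–22:00.
B but not A: 14:00–15:05, 17:30–19:40.
Combining gives A △ B.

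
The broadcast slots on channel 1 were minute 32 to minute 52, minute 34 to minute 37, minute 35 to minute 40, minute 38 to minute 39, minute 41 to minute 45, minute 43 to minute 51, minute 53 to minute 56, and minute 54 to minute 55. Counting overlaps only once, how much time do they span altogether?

Merged: minute 32 to minute 52, minute 53 to minute 56.
Lengths: 20 minutes + 3 minutes = 23 minutes.

23 minutes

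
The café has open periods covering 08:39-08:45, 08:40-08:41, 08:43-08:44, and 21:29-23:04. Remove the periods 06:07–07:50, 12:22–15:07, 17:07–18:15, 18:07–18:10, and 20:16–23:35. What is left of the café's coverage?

First set merges to 08:39–08:45, 21:29–23:04.
Second set merges to 06:07–07:50, 12:22–15:07, 17:07–18:15, 20:16–23:35.
08:39–08:45: no B overlap → unchanged.
21:29–23:04: fully covered by B → removed.

08:39–08:45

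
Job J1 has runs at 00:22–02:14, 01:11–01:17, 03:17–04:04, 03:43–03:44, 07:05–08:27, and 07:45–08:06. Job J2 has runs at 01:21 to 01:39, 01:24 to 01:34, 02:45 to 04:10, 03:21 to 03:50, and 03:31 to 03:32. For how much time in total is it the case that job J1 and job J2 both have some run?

1 h 5 min

A, merged: 00:22-02:14, 03:17-04:04, 07:05-08:27.
B, merged: 01:21-01:39, 02:45-04:10.
A ∩ B = 01:21-01:39, 03:17-04:04.
Total: 18 min + 47 min = 1 h 5 min.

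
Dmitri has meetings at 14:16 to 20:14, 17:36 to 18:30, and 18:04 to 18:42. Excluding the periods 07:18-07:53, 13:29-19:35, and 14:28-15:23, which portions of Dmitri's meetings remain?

19:35–20:14

First set merges to 14:16–20:14.
Second set merges to 07:18–07:53, 13:29–19:35.
14:16–20:14 \ B = 19:35–20:14.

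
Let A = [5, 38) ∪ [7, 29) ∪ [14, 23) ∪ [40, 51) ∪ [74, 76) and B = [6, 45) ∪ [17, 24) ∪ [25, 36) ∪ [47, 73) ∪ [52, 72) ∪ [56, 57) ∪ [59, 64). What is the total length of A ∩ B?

A, merged: [5, 38), [40, 51), [74, 76).
B, merged: [6, 45), [47, 73).
A ∩ B = [6, 38), [40, 45), [47, 51).
Total: 32 + 5 + 4 = 41.

41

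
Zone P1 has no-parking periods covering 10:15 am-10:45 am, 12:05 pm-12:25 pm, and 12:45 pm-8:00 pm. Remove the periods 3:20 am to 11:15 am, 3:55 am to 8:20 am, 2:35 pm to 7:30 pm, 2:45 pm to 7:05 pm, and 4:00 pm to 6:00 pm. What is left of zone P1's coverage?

12:05 pm-12:25 pm, 12:45 pm-2:35 pm, 7:30 pm-8:00 pm

Merge the second list: 3:20 am-11:15 am, 2:35 pm-7:30 pm.
10:15 am-10:45 am: fully covered by B → removed.
12:05 pm-12:25 pm: no B overlap → unchanged.
12:45 pm-8:00 pm minus B → 12:45 pm-2:35 pm, 7:30 pm-8:00 pm.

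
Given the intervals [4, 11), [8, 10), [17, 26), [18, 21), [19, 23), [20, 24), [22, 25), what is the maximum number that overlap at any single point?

At 20, 4 of the intervals are simultaneously active.
No point has more.

4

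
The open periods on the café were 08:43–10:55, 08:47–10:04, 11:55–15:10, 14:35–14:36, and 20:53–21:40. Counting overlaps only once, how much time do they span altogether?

Merged: 08:43–10:55, 11:55–15:10, 20:53–21:40.
Lengths: 2 h 12 min + 3 h 15 min + 47 min = 6 h 14 min.

6 h 14 min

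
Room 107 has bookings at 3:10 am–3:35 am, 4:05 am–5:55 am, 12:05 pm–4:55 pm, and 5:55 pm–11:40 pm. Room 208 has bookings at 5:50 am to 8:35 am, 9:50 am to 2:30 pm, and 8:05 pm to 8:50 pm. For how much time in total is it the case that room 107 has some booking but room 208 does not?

A \ B = 3:10 am-3:35 am, 4:05 am-5:50 am, 2:30 pm-4:55 pm, 5:55 pm-8:05 pm, 8:50 pm-11:40 pm.
Total: 25 min + 1 h 45 min + 2 h 25 min + 2 h 10 min + 2 h 50 min = 9 h 35 min.

9 h 35 min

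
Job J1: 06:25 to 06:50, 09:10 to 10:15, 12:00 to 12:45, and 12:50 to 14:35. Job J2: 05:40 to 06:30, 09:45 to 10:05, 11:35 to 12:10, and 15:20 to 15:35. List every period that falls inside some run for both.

06:25-06:50 ∩ B → 06:25-06:30.
09:10-10:15 ∩ B → 09:45-10:05.
12:00-12:45 ∩ B → 12:00-12:10.
12:50-14:35 meets no B interval.

06:25-06:30, 09:45-10:05, 12:00-12:10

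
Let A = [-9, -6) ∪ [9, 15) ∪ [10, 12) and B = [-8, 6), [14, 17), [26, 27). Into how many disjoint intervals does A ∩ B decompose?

A, merged: [-9, -6), [9, 15).
A ∩ B = [-8, -6), [14, 15).
That is 2 disjoint pieces.

2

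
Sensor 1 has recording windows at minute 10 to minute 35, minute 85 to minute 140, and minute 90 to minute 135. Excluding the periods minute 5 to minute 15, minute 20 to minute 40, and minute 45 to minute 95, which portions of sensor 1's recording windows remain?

minute 15 to minute 20, minute 95 to minute 140

First set merges to minute 10 to minute 35, minute 85 to minute 140.
minute 10 to minute 35 with B removed leaves minute 15 to minute 20.
minute 85 to minute 140 with B removed leaves minute 95 to minute 140.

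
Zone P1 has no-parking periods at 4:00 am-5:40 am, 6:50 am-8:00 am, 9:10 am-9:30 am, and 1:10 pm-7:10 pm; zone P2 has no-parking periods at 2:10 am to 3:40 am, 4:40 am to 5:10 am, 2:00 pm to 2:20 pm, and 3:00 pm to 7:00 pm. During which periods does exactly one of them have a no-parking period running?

Only in the first: 4:00 am-4:40 am, 5:10 am-5:40 am, 6:50 am-8:00 am, 9:10 am-9:30 am, 1:10 pm-2:00 pm, 2:20 pm-3:00 pm, 7:00 pm-7:10 pm.
Only in the second: 2:10 am-3:40 am.
Together these are the periods covered by exactly one.

2:10 am-3:40 am, 4:00 am-4:40 am, 5:10 am-5:40 am, 6:50 am-8:00 am, 9:10 am-9:30 am, 1:10 pm-2:00 pm, 2:20 pm-3:00 pm, 7:00 pm-7:10 pm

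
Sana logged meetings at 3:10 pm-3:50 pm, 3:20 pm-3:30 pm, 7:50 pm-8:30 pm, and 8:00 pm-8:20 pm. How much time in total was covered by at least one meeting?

1 h 20 min

Merged: 3:10 pm–3:50 pm, 7:50 pm–8:30 pm.
Lengths: 40 min + 40 min = 1 h 20 min.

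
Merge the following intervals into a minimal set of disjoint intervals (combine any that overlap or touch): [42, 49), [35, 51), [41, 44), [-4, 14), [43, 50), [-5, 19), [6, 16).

[-5, 19) ∪ [35, 51)

Sort by start: [-5, 19), [-4, 14), [6, 16), [35, 51), [41, 44), [42, 49), [43, 50).
[-4, 14) overlaps/touches [-5, 19) → extend to [-5, 19).
[6, 16) overlaps/touches [-5, 19) → extend to [-5, 19).
[35, 51) is disjoint → start new block.
[41, 44) overlaps/touches [35, 51) → extend to [35, 51).
[42, 49) overlaps/touches [35, 51) → extend to [35, 51).
[43, 50) overlaps/touches [35, 51) → extend to [35, 51).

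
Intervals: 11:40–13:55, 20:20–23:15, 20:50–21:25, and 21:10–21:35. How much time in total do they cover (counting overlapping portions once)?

Merged: 11:40–13:55, 20:20–23:15.
Lengths: 2 h 15 min + 2 h 55 min = 5 h 10 min.

5 h 10 min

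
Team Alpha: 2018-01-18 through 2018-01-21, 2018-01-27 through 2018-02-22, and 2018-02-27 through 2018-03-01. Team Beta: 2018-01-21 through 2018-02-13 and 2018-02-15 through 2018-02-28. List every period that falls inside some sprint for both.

2018-01-21 through 2018-01-21, 2018-01-27 through 2018-02-13, 2018-02-15 through 2018-02-22, 2018-02-27 through 2018-02-28

2018-01-18 through 2018-01-21 overlaps B on 2018-01-21 through 2018-01-21.
2018-01-27 through 2018-02-22 overlaps B on 2018-01-27 through 2018-02-13, 2018-02-15 through 2018-02-22.
2018-02-27 through 2018-03-01 overlaps B on 2018-02-27 through 2018-02-28.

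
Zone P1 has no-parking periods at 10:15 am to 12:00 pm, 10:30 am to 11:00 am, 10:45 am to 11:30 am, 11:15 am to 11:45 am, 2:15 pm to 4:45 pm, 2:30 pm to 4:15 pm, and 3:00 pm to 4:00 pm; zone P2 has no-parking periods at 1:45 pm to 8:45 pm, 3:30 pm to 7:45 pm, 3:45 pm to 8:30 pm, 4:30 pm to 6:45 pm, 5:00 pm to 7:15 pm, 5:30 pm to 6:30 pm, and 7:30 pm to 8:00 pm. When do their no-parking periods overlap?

2:15 pm–4:45 pm

First set merges to 10:15 am–12:00 pm, 2:15 pm–4:45 pm.
Second set merges to 1:45 pm–8:45 pm.
10:15 am–12:00 pm falls entirely outside B.
2:15 pm–4:45 pm overlaps B on 2:15 pm–4:45 pm.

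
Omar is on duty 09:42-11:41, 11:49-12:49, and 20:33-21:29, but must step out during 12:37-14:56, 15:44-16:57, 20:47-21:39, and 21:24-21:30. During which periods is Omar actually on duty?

09:42-11:41, 11:49-12:37, 20:33-20:47

B, merged: 12:37-14:56, 15:44-16:57, 20:47-21:39.
09:42-11:41: nothing removed.
11:49-12:49 \ B = 11:49-12:37.
20:33-21:29 \ B = 20:33-20:47.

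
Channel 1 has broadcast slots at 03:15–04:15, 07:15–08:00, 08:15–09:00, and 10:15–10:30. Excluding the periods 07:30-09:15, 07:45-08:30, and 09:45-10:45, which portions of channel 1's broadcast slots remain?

03:15-04:15, 07:15-07:30

B, merged: 07:30-09:15, 09:45-10:45.
03:15-04:15: nothing removed.
07:15-08:00 \ B = 07:15-07:30.
08:15-09:00: entirely removed.
10:15-10:30: entirely removed.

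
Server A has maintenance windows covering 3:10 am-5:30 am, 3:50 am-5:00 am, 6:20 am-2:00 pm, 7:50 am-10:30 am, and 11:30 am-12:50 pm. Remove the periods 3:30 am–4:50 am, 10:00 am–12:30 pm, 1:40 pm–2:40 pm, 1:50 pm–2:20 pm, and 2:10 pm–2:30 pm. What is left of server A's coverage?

3:10 am–3:30 am, 4:50 am–5:30 am, 6:20 am–10:00 am, 12:30 pm–1:40 pm

Merge the first list: 3:10 am–5:30 am, 6:20 am–2:00 pm.
Merge the second list: 3:30 am–4:50 am, 10:00 am–12:30 pm, 1:40 pm–2:40 pm.
3:10 am–5:30 am \ B = 3:10 am–3:30 am, 4:50 am–5:30 am.
6:20 am–2:00 pm \ B = 6:20 am–10:00 am, 12:30 pm–1:40 pm.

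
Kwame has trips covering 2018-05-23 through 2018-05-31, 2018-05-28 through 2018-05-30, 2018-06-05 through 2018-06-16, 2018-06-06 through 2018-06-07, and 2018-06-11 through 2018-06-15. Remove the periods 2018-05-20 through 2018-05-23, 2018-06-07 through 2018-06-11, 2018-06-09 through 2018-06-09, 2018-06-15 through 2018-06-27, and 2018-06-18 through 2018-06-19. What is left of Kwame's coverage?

Merge the first list: 2018-05-23 through 2018-05-31, 2018-06-05 through 2018-06-16.
Merge the second list: 2018-05-20 through 2018-05-23, 2018-06-07 through 2018-06-11, 2018-06-15 through 2018-06-27.
2018-05-23 through 2018-05-31 \ B = 2018-05-24 through 2018-05-31.
2018-06-05 through 2018-06-16 \ B = 2018-06-05 through 2018-06-06, 2018-06-12 through 2018-06-14.

2018-05-24 through 2018-05-31, 2018-06-05 through 2018-06-06, 2018-06-12 through 2018-06-14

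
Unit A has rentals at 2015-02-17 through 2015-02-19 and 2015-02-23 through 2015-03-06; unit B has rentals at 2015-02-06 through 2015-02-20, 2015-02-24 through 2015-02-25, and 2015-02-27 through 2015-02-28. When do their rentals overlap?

2015-02-17 through 2015-02-19, 2015-02-24 through 2015-02-25, 2015-02-27 through 2015-02-28

2015-02-17 through 2015-02-19 ∩ B → 2015-02-17 through 2015-02-19.
2015-02-23 through 2015-03-06 ∩ B → 2015-02-24 through 2015-02-25, 2015-02-27 through 2015-02-28.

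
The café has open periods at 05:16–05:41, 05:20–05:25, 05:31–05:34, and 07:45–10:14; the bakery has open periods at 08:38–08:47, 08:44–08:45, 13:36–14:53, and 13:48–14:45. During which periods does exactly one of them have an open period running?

Merge the first list: 05:16–05:41, 07:45–10:14.
Merge the second list: 08:38–08:47, 13:36–14:53.
A but not B: 05:16–05:41, 07:45–08:38, 08:47–10:14.
B but not A: 13:36–14:53.
Combining gives A △ B.

05:16–05:41, 07:45–08:38, 08:47–10:14, 13:36–14:53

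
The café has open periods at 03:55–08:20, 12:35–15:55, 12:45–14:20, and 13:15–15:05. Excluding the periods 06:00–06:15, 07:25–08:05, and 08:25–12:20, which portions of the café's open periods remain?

A, merged: 03:55-08:20, 12:35-15:55.
03:55-08:20 minus B → 03:55-06:00, 06:15-07:25, 08:05-08:20.
12:35-15:55: no B overlap → unchanged.

03:55-06:00, 06:15-07:25, 08:05-08:20, 12:35-15:55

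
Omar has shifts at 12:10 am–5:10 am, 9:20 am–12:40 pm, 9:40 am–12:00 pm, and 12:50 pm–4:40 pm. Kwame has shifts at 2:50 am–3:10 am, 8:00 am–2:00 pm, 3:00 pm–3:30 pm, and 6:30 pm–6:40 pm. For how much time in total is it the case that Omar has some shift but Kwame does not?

6 h 50 min

A, merged: 12:10 am-5:10 am, 9:20 am-12:40 pm, 12:50 pm-4:40 pm.
A \ B = 12:10 am-2:50 am, 3:10 am-5:10 am, 2:00 pm-3:00 pm, 3:30 pm-4:40 pm.
Total: 2 h 40 min + 2 h + 1 h + 1 h 10 min = 6 h 50 min.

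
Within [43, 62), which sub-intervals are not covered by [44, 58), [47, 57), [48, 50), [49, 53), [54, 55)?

[43, 44) ∪ [58, 62)

After merging, the occupied span is [44, 58).
Complement within [43, 62): [43, 44), [58, 62).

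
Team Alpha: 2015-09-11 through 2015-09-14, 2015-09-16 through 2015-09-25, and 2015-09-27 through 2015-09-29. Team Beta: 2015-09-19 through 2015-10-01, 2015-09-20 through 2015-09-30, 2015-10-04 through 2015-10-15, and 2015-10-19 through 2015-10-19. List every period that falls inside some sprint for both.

Second set merges to 2015-09-19 through 2015-10-01, 2015-10-04 through 2015-10-15, 2015-10-19 through 2015-10-19.
2015-09-11 through 2015-09-14 meets no B interval.
2015-09-16 through 2015-09-25 ∩ B → 2015-09-19 through 2015-09-25.
2015-09-27 through 2015-09-29 ∩ B → 2015-09-27 through 2015-09-29.

2015-09-19 through 2015-09-25, 2015-09-27 through 2015-09-29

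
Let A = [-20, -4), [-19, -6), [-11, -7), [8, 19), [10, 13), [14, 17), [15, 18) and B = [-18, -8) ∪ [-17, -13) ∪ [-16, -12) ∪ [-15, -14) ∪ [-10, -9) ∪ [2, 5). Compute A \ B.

[-20, -18) ∪ [-8, -4) ∪ [8, 19)

First set merges to [-20, -4), [8, 19).
Second set merges to [-18, -8), [2, 5).
[-20, -4) with B removed leaves [-20, -18), [-8, -4).
[8, 19) is untouched.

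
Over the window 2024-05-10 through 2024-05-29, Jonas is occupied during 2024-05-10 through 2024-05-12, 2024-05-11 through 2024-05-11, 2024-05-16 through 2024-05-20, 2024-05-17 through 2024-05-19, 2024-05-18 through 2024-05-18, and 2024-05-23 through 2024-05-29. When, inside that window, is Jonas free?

2024-05-13 through 2024-05-15, 2024-05-21 through 2024-05-22

The merged coverage is 2024-05-10 through 2024-05-12, 2024-05-16 through 2024-05-20, 2024-05-23 through 2024-05-29.
Complement within 2024-05-10 through 2024-05-29: 2024-05-13 through 2024-05-15, 2024-05-21 through 2024-05-22.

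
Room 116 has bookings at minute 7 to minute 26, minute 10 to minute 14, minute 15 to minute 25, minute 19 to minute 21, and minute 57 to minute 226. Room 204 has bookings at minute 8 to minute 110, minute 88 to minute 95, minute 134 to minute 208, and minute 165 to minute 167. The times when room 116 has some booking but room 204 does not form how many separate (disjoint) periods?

A, merged: minute 7 to minute 26, minute 57 to minute 226.
B, merged: minute 8 to minute 110, minute 134 to minute 208.
A \ B = minute 7 to minute 8, minute 110 to minute 134, minute 208 to minute 226.
That is 3 disjoint pieces.

3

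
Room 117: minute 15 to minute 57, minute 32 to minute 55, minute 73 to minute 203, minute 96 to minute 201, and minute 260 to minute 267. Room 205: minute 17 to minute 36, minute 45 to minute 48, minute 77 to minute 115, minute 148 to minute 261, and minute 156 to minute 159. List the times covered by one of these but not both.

minute 15 to minute 17, minute 36 to minute 45, minute 48 to minute 57, minute 73 to minute 77, minute 115 to minute 148, minute 203 to minute 260, minute 261 to minute 267

First set merges to minute 15 to minute 57, minute 73 to minute 203, minute 260 to minute 267.
Second set merges to minute 17 to minute 36, minute 45 to minute 48, minute 77 to minute 115, minute 148 to minute 261.
Only in the first: minute 15 to minute 17, minute 36 to minute 45, minute 48 to minute 57, minute 73 to minute 77, minute 115 to minute 148, minute 261 to minute 267.
Only in the second: minute 203 to minute 260.
Together these are the periods covered by exactly one.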